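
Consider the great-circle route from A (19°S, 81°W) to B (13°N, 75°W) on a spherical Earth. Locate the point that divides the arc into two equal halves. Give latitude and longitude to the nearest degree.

≈ (3°S, 78°W)

The haversine formula gives a central angle δ ≈ 0.568 rad (32.5°) between the endpoints.
Interpolate at f = 1/2 with slerp weights a = sin((1−f)δ)/sin δ ≈ 0.521, b = sin(fδ)/sin δ ≈ 0.521.
p = a·p₁ + b·p₂ ≈ (0.208, -0.977, -0.052); φ = arcsin(p_z) ≈ -3.00°, λ = atan2(p_y, p_x) ≈ -77.95°.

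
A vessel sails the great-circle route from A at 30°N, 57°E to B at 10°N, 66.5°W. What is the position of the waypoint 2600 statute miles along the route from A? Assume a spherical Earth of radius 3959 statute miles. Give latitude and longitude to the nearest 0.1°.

≈ 39.6°N, 12.2°E

Write both endpoints as unit vectors p₁, p₂ with components (cos φ cos λ, cos φ sin λ, sin φ).
The central angle between the endpoints is δ = arccos(p₁·p₂) ≈ 1.965 rad (112.6°). The total great-circle distance is δ·R ≈ 1.965 × 3959 ≈ 7779 mi, so the target fraction is f = 2600/7779 ≈ 0.334.
Interpolate at f ≈ 0.334 with slerp weights a = sin((1−f)δ)/sin δ ≈ 1.046, b = sin(fδ)/sin δ ≈ 0.661.
p = a·p₁ + b·p₂ ≈ (0.753, 0.162, 0.638); φ = arcsin(p_z) ≈ 39.62°, λ = atan2(p_y, p_x) ≈ 12.18°.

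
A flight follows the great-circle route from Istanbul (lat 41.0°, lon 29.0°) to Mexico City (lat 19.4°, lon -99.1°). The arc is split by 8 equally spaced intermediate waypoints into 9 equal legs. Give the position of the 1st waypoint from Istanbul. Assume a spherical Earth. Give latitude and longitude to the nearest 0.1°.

Write both endpoints as unit vectors p₁, p₂ with components (cos φ cos λ, cos φ sin λ, sin φ).
The central angle between the endpoints is δ = arccos(p₁·p₂) ≈ 1.794 rad (102.8°).
Interpolate at f = 1/9 with slerp weights a = sin((1−f)δ)/sin δ ≈ 1.025, b = sin(fδ)/sin δ ≈ 0.203.
p = a·p₁ + b·p₂ ≈ (0.646, 0.186, 0.740); φ = arcsin(p_z) ≈ 47.73°, λ = atan2(p_y, p_x) ≈ 16.05°.

≈ lat 47.7°, lon 16.1°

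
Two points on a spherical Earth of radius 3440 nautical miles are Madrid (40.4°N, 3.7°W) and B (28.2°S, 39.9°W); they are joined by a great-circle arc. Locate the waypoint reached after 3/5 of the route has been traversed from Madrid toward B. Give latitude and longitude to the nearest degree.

From cos δ = sin φ₁ sin φ₂ + cos φ₁ cos φ₂ cos Δλ, the central angle is δ ≈ 1.333 rad (76.4°).
Interpolate at f = 3/5 with slerp weights a = sin((1−f)δ)/sin δ ≈ 0.523, b = sin(fδ)/sin δ ≈ 0.738.
p = a·p₁ + b·p₂ ≈ (0.897, -0.443, -0.010); φ = arcsin(p_z) ≈ -0.56°, λ = atan2(p_y, p_x) ≈ -26.29°.

≈ (1°S, 26°W)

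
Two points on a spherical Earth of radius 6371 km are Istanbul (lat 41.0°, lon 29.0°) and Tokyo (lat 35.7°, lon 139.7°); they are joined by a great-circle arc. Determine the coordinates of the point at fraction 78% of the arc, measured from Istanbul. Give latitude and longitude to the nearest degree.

The haversine formula gives a central angle δ ≈ 1.404 rad (80.4°) between the endpoints.
Interpolate at f = 0.78 with slerp weights a = sin((1−f)δ)/sin δ ≈ 0.308, b = sin(fδ)/sin δ ≈ 0.901.
p = a·p₁ + b·p₂ ≈ (-0.355, 0.586, 0.728); φ = arcsin(p_z) ≈ 46.74°, λ = atan2(p_y, p_x) ≈ 121.19°.

≈ lat 47°, lon 121°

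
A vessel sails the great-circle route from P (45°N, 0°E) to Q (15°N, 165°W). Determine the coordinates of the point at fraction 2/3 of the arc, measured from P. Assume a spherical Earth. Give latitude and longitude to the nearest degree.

≈ (53°N, 152°W)

Convert each endpoint to a unit vector on the sphere (x = cos φ cos λ, y = cos φ sin λ, z = sin φ).
The central angle between the endpoints is δ = arccos(p₁·p₂) ≈ 2.068 rad (118.5°).
Interpolate at f = 2/3 with slerp weights a = sin((1−f)δ)/sin δ ≈ 0.723, b = sin(fδ)/sin δ ≈ 1.117.
p = a·p₁ + b·p₂ ≈ (-0.530, -0.279, 0.801); φ = arcsin(p_z) ≈ 53.18°, λ = atan2(p_y, p_x) ≈ -152.24°.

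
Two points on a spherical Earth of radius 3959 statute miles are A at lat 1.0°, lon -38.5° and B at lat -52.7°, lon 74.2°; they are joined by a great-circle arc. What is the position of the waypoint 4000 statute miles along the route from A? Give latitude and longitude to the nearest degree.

≈ lat -43°, lon 3°

From cos δ = sin φ₁ sin φ₂ + cos φ₁ cos φ₂ cos Δλ, the central angle is δ ≈ 1.821 rad (104.3°). The total great-circle distance is δ·R ≈ 1.821 × 3959 ≈ 7210 mi, so the target fraction is f = 4000/7210 ≈ 0.555.
Interpolate at f ≈ 0.555 with slerp weights a = sin((1−f)δ)/sin δ ≈ 0.748, b = sin(fδ)/sin δ ≈ 0.874.
p = a·p₁ + b·p₂ ≈ (0.730, 0.044, -0.682); φ = arcsin(p_z) ≈ -43.03°, λ = atan2(p_y, p_x) ≈ 3.46°.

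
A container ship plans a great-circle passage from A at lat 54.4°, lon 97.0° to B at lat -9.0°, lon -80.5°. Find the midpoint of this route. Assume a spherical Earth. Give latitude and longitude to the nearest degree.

≈ lat 58°, lon -77°

The haversine formula gives a central angle δ ≈ 2.348 rad (134.6°) between the endpoints.
Interpolate at f = 1/2 with slerp weights a = sin((1−f)δ)/sin δ ≈ 1.294, b = sin(fδ)/sin δ ≈ 1.294.
p = a·p₁ + b·p₂ ≈ (0.119, -0.513, 0.850); φ = arcsin(p_z) ≈ 58.21°, λ = atan2(p_y, p_x) ≈ -76.92°.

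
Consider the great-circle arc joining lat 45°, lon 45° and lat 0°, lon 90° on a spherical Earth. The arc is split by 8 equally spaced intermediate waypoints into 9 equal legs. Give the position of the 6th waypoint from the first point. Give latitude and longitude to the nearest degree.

≈ lat 16°, lon 78°

From cos δ = sin φ₁ sin φ₂ + cos φ₁ cos φ₂ cos Δλ, the central angle is δ ≈ 1.047 rad (60.0°).
Interpolate at f = 6/9 with slerp weights a = sin((1−f)δ)/sin δ ≈ 0.395, b = sin(fδ)/sin δ ≈ 0.742.
p = a·p₁ + b·p₂ ≈ (0.197, 0.940, 0.279); φ = arcsin(p_z) ≈ 16.22°, λ = atan2(p_y, p_x) ≈ 78.13°.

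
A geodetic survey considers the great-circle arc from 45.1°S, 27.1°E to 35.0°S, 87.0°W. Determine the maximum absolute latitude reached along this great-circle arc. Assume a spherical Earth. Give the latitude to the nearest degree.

≈ 58°S

The great circle lies in the plane with unit normal n̂ = (p₁ × p₂)/|p₁ × p₂|.
Here n̂_z ≈ -0.536; the vertex latitude is φ_max = arccos|n̂_z| ≈ 57.6°.
Check via Clairaut: cos φ_max = |cos φ₁| · sin C = cos(45.1°)·sin(130.6°) ≈ 0.536, again giving ≈ 57.6°.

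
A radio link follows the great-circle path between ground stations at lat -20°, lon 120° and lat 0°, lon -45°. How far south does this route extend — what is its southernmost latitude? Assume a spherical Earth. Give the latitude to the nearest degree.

≈ -55°

The great circle lies in the plane with unit normal n̂ = (p₁ × p₂)/|p₁ × p₂|.
Here n̂_z ≈ -0.580; the vertex latitude is φ_max = arccos|n̂_z| ≈ 54.6°.
Check via Clairaut: cos φ_max = |cos φ₁| · sin C = cos(20.0°)·sin(141.9°) ≈ 0.580, again giving ≈ 54.6°.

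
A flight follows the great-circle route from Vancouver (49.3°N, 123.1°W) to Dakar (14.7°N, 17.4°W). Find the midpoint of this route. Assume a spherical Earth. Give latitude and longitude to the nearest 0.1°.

≈ 45.1°N, 55.8°W

Convert each endpoint to a unit vector on the sphere (x = cos φ cos λ, y = cos φ sin λ, z = sin φ).
The central angle between the endpoints is δ = arccos(p₁·p₂) ≈ 1.549 rad (88.8°).
Interpolate at f = 1/2 with slerp weights a = sin((1−f)δ)/sin δ ≈ 0.700, b = sin(fδ)/sin δ ≈ 0.700.
p = a·p₁ + b·p₂ ≈ (0.397, -0.584, 0.708); φ = arcsin(p_z) ≈ 45.06°, λ = atan2(p_y, p_x) ≈ -55.84°.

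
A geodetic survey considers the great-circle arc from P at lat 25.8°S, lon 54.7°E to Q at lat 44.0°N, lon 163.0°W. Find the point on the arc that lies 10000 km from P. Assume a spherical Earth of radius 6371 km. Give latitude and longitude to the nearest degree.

From cos δ = sin φ₁ sin φ₂ + cos φ₁ cos φ₂ cos Δλ, the central angle is δ ≈ 2.523 rad (144.6°). The total great-circle distance is δ·R ≈ 2.523 × 6371 ≈ 16075 km, so the target fraction is f = 10000/16075 ≈ 0.622.
Interpolate at f ≈ 0.622 with slerp weights a = sin((1−f)δ)/sin δ ≈ 1.406, b = sin(fδ)/sin δ ≈ 1.725.
p = a·p₁ + b·p₂ ≈ (-0.455, 0.671, 0.586); φ = arcsin(p_z) ≈ 35.87°, λ = atan2(p_y, p_x) ≈ 124.14°.

≈ lat 36°N, lon 124°E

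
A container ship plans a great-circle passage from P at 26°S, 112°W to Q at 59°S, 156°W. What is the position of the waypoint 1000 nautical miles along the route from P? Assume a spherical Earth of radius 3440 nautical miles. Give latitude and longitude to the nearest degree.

≈ 40°S, 123°W

Write both endpoints as unit vectors p₁, p₂ with components (cos φ cos λ, cos φ sin λ, sin φ).
The central angle between the endpoints is δ = arccos(p₁·p₂) ≈ 0.783 rad (44.9°). The total great-circle distance is δ·R ≈ 0.783 × 3440 ≈ 2694 nmi, so the target fraction is f = 1000/2694 ≈ 0.371.
Interpolate at f ≈ 0.371 with slerp weights a = sin((1−f)δ)/sin δ ≈ 0.670, b = sin(fδ)/sin δ ≈ 0.406.
p = a·p₁ + b·p₂ ≈ (-0.417, -0.644, -0.642); φ = arcsin(p_z) ≈ -39.94°, λ = atan2(p_y, p_x) ≈ -122.93°.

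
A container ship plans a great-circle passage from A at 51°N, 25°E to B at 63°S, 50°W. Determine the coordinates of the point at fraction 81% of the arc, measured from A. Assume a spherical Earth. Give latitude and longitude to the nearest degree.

The haversine formula gives a central angle δ ≈ 2.238 rad (128.2°) between the endpoints.
Interpolate at f = 0.81 with slerp weights a = sin((1−f)δ)/sin δ ≈ 0.525, b = sin(fδ)/sin δ ≈ 1.236.
p = a·p₁ + b·p₂ ≈ (0.660, -0.290, -0.693); φ = arcsin(p_z) ≈ -43.87°, λ = atan2(p_y, p_x) ≈ -23.73°.

≈ 44°S, 24°W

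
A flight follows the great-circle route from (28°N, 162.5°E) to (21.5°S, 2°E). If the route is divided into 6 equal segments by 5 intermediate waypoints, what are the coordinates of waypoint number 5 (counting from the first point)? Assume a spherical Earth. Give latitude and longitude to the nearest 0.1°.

≈ (8.9°S, 26.7°E)

From cos δ = sin φ₁ sin φ₂ + cos φ₁ cos φ₂ cos Δλ, the central angle is δ ≈ 2.813 rad (161.2°).
Interpolate at f = 5/6 with slerp weights a = sin((1−f)δ)/sin δ ≈ 1.400, b = sin(fδ)/sin δ ≈ 2.217.
p = a·p₁ + b·p₂ ≈ (0.883, 0.444, -0.155); φ = arcsin(p_z) ≈ -8.94°, λ = atan2(p_y, p_x) ≈ 26.68°.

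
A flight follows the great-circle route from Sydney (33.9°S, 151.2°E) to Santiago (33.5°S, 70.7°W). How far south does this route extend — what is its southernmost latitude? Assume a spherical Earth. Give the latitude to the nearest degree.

The great circle lies in the plane with unit normal n̂ = (p₁ × p₂)/|p₁ × p₂|.
Here n̂_z ≈ +0.472; the vertex latitude is φ_max = arccos|n̂_z| ≈ 61.8°.
Check via Clairaut: cos φ_max = |cos φ₁| · sin C = cos(33.9°)·sin(145.3°) ≈ 0.472, again giving ≈ 61.8°.

≈ 62°S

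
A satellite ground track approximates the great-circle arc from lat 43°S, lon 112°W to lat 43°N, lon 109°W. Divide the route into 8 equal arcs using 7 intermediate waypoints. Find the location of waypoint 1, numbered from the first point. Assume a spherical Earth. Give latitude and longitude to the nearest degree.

≈ lat 32°S, lon 112°W

From cos δ = sin φ₁ sin φ₂ + cos φ₁ cos φ₂ cos Δλ, the central angle is δ ≈ 1.502 rad (86.0°).
Interpolate at f = 1/8 with slerp weights a = sin((1−f)δ)/sin δ ≈ 0.970, b = sin(fδ)/sin δ ≈ 0.187.
p = a·p₁ + b·p₂ ≈ (-0.310, -0.787, -0.534); φ = arcsin(p_z) ≈ -32.25°, λ = atan2(p_y, p_x) ≈ -111.51°.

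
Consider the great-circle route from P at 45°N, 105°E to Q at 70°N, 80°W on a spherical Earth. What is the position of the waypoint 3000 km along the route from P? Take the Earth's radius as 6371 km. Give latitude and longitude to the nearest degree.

≈ 72°N, 108°E

The haversine formula gives a central angle δ ≈ 1.133 rad (64.9°) between the endpoints. The total great-circle distance is δ·R ≈ 1.133 × 6371 ≈ 7221 km, so the target fraction is f = 3000/7221 ≈ 0.415.
Interpolate at f ≈ 0.415 with slerp weights a = sin((1−f)δ)/sin δ ≈ 0.679, b = sin(fδ)/sin δ ≈ 0.501.
p = a·p₁ + b·p₂ ≈ (-0.095, 0.295, 0.951); φ = arcsin(p_z) ≈ 71.95°, λ = atan2(p_y, p_x) ≈ 107.76°.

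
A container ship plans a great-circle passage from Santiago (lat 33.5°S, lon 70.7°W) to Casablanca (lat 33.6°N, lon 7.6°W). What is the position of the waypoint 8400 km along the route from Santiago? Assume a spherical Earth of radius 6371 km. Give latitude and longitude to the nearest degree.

≈ lat 24°N, lon 19°W

Write both endpoints as unit vectors p₁, p₂ with components (cos φ cos λ, cos φ sin λ, sin φ).
The central angle between the endpoints is δ = arccos(p₁·p₂) ≈ 1.562 rad (89.5°). The total great-circle distance is δ·R ≈ 1.562 × 6371 ≈ 9951 km, so the target fraction is f = 8400/9951 ≈ 0.844.
Interpolate at f ≈ 0.844 with slerp weights a = sin((1−f)δ)/sin δ ≈ 0.241, b = sin(fδ)/sin δ ≈ 0.968.
p = a·p₁ + b·p₂ ≈ (0.866, -0.296, 0.403); φ = arcsin(p_z) ≈ 23.75°, λ = atan2(p_y, p_x) ≈ -18.90°.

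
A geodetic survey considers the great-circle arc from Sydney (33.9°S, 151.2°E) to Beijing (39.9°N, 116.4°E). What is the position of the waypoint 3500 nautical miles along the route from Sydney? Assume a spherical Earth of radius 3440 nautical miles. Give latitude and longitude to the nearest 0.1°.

≈ 19.9°N, 127.5°E

Convert each endpoint to a unit vector on the sphere (x = cos φ cos λ, y = cos φ sin λ, z = sin φ).
The central angle between the endpoints is δ = arccos(p₁·p₂) ≈ 1.405 rad (80.5°). The total great-circle distance is δ·R ≈ 1.405 × 3440 ≈ 4833 nmi, so the target fraction is f = 3500/4833 ≈ 0.724.
Interpolate at f ≈ 0.724 with slerp weights a = sin((1−f)δ)/sin δ ≈ 0.383, b = sin(fδ)/sin δ ≈ 0.863.
p = a·p₁ + b·p₂ ≈ (-0.573, 0.746, 0.340); φ = arcsin(p_z) ≈ 19.85°, λ = atan2(p_y, p_x) ≈ 127.53°.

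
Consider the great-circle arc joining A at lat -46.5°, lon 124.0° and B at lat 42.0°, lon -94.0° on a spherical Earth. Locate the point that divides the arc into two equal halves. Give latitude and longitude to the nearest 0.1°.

≈ lat -6.8°, lon -158.7°

Write both endpoints as unit vectors p₁, p₂ with components (cos φ cos λ, cos φ sin λ, sin φ).
The central angle between the endpoints is δ = arccos(p₁·p₂) ≈ 2.665 rad (152.7°).
Interpolate at f = 1/2 with slerp weights a = sin((1−f)δ)/sin δ ≈ 2.117, b = sin(fδ)/sin δ ≈ 2.117.
p = a·p₁ + b·p₂ ≈ (-0.925, -0.361, -0.119); φ = arcsin(p_z) ≈ -6.84°, λ = atan2(p_y, p_x) ≈ -158.66°.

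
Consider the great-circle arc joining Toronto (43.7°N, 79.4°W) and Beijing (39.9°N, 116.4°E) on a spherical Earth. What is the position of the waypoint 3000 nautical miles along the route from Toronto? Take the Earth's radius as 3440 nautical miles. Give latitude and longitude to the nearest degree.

≈ 80°N, 173°E

Write both endpoints as unit vectors p₁, p₂ with components (cos φ cos λ, cos φ sin λ, sin φ).
The central angle between the endpoints is δ = arccos(p₁·p₂) ≈ 1.661 rad (95.2°). The total great-circle distance is δ·R ≈ 1.661 × 3440 ≈ 5715 nmi, so the target fraction is f = 3000/5715 ≈ 0.525.
Interpolate at f ≈ 0.525 with slerp weights a = sin((1−f)δ)/sin δ ≈ 0.713, b = sin(fδ)/sin δ ≈ 0.769.
p = a·p₁ + b·p₂ ≈ (-0.167, 0.022, 0.986); φ = arcsin(p_z) ≈ 80.28°, λ = atan2(p_y, p_x) ≈ 172.60°.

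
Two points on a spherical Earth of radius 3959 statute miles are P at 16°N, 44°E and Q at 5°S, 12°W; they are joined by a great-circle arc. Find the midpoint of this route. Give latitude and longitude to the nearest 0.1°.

Convert each endpoint to a unit vector on the sphere (x = cos φ cos λ, y = cos φ sin λ, z = sin φ).
The central angle between the endpoints is δ = arccos(p₁·p₂) ≈ 1.034 rad (59.2°).
Interpolate at f = 1/2 with slerp weights a = sin((1−f)δ)/sin δ ≈ 0.575, b = sin(fδ)/sin δ ≈ 0.575.
p = a·p₁ + b·p₂ ≈ (0.958, 0.265, 0.108); φ = arcsin(p_z) ≈ 6.22°, λ = atan2(p_y, p_x) ≈ 15.46°.

≈ 6.2°N, 15.5°E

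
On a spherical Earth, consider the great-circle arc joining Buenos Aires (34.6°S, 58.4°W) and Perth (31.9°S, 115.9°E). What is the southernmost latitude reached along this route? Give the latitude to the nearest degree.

≈ 86°S

The great circle lies in the plane with unit normal n̂ = (p₁ × p₂)/|p₁ × p₂|.
Here n̂_z ≈ +0.076; the vertex latitude is φ_max = arccos|n̂_z| ≈ 85.7°.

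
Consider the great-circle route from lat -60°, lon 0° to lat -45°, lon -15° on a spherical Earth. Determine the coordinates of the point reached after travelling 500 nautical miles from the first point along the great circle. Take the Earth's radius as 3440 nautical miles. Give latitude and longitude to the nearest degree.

≈ lat -53°, lon -8°

The haversine formula gives a central angle δ ≈ 0.305 rad (17.5°) between the endpoints. The total great-circle distance is δ·R ≈ 0.305 × 3440 ≈ 1049 nmi, so the target fraction is f = 500/1049 ≈ 0.477.
Interpolate at f ≈ 0.477 with slerp weights a = sin((1−f)δ)/sin δ ≈ 0.529, b = sin(fδ)/sin δ ≈ 0.482.
p = a·p₁ + b·p₂ ≈ (0.594, -0.088, -0.799); φ = arcsin(p_z) ≈ -53.08°, λ = atan2(p_y, p_x) ≈ -8.45°.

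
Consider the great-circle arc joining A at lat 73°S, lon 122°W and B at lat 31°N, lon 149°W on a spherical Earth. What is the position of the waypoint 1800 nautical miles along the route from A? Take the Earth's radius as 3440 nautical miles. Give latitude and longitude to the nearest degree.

≈ lat 44°S, lon 138°W

The haversine formula gives a central angle δ ≈ 1.843 rad (105.6°) between the endpoints. The total great-circle distance is δ·R ≈ 1.843 × 3440 ≈ 6341 nmi, so the target fraction is f = 1800/6341 ≈ 0.284.
Interpolate at f ≈ 0.284 with slerp weights a = sin((1−f)δ)/sin δ ≈ 1.006, b = sin(fδ)/sin δ ≈ 0.519.
p = a·p₁ + b·p₂ ≈ (-0.537, -0.478, -0.695); φ = arcsin(p_z) ≈ -44.00°, λ = atan2(p_y, p_x) ≈ -138.30°.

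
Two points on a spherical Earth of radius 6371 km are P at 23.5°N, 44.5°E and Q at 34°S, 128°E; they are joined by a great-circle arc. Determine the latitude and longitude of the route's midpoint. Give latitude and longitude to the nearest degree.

≈ 7°S, 84°E

The haversine formula gives a central angle δ ≈ 1.708 rad (97.9°) between the endpoints.
Interpolate at f = 1/2 with slerp weights a = sin((1−f)δ)/sin δ ≈ 0.761, b = sin(fδ)/sin δ ≈ 0.761.
p = a·p₁ + b·p₂ ≈ (0.109, 0.986, -0.122); φ = arcsin(p_z) ≈ -7.01°, λ = atan2(p_y, p_x) ≈ 83.67°.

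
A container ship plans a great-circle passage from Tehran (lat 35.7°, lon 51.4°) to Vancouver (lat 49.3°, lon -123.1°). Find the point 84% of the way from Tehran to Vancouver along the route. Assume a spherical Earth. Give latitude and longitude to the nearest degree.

Convert each endpoint to a unit vector on the sphere (x = cos φ cos λ, y = cos φ sin λ, z = sin φ).
The central angle between the endpoints is δ = arccos(p₁·p₂) ≈ 1.656 rad (94.9°).
Interpolate at f = 0.84 with slerp weights a = sin((1−f)δ)/sin δ ≈ 0.263, b = sin(fδ)/sin δ ≈ 0.987.
p = a·p₁ + b·p₂ ≈ (-0.218, -0.373, 0.902); φ = arcsin(p_z) ≈ 64.41°, λ = atan2(p_y, p_x) ≈ -120.39°.

≈ lat 64°, lon -120°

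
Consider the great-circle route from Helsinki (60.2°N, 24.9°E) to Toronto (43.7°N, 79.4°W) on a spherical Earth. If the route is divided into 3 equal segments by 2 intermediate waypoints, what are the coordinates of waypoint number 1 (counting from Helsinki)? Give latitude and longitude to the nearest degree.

Write both endpoints as unit vectors p₁, p₂ with components (cos φ cos λ, cos φ sin λ, sin φ).
The central angle between the endpoints is δ = arccos(p₁·p₂) ≈ 1.035 rad (59.3°).
Interpolate at f = 1/3 with slerp weights a = sin((1−f)δ)/sin δ ≈ 0.740, b = sin(fδ)/sin δ ≈ 0.393.
p = a·p₁ + b·p₂ ≈ (0.386, -0.125, 0.914); φ = arcsin(p_z) ≈ 66.07°, λ = atan2(p_y, p_x) ≈ -17.89°.

≈ 66°N, 18°W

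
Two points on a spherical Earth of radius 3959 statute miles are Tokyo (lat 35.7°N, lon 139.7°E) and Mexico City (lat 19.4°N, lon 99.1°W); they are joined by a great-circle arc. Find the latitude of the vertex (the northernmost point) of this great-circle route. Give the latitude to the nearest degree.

≈ 48°N

The great circle lies in the plane with unit normal n̂ = (p₁ × p₂)/|p₁ × p₂|.
Here n̂_z ≈ +0.669; the vertex latitude is φ_max = arccos|n̂_z| ≈ 48.0°.
Check via Clairaut: cos φ_max = |cos φ₁| · sin C = cos(35.7°)·sin(55.5°) ≈ 0.669, again giving ≈ 48.0°.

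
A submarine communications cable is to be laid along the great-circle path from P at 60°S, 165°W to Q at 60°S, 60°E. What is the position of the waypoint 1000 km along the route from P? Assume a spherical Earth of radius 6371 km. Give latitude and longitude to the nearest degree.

The haversine formula gives a central angle δ ≈ 0.960 rad (55.0°) between the endpoints. The total great-circle distance is δ·R ≈ 0.960 × 6371 ≈ 6118 km, so the target fraction is f = 1000/6118 ≈ 0.163.
Interpolate at f ≈ 0.163 with slerp weights a = sin((1−f)δ)/sin δ ≈ 0.878, b = sin(fδ)/sin δ ≈ 0.191.
p = a·p₁ + b·p₂ ≈ (-0.377, -0.031, -0.926); φ = arcsin(p_z) ≈ -67.80°, λ = atan2(p_y, p_x) ≈ -175.28°.

≈ 68°S, 175°W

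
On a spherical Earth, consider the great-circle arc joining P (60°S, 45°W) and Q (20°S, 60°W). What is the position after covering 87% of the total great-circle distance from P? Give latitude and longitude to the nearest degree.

≈ (25°S, 59°W)

Write both endpoints as unit vectors p₁, p₂ with components (cos φ cos λ, cos φ sin λ, sin φ).
The central angle between the endpoints is δ = arccos(p₁·p₂) ≈ 0.723 rad (41.4°).
Interpolate at f = 0.87 with slerp weights a = sin((1−f)δ)/sin δ ≈ 0.142, b = sin(fδ)/sin δ ≈ 0.889.
p = a·p₁ + b·p₂ ≈ (0.468, -0.774, -0.427); φ = arcsin(p_z) ≈ -25.27°, λ = atan2(p_y, p_x) ≈ -58.84°.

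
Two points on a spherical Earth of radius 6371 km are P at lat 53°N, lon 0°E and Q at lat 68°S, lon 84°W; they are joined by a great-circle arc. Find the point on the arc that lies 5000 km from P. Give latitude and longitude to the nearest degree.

The haversine formula gives a central angle δ ≈ 2.370 rad (135.8°) between the endpoints. The total great-circle distance is δ·R ≈ 2.370 × 6371 ≈ 15100 km, so the target fraction is f = 5000/15100 ≈ 0.331.
Interpolate at f ≈ 0.331 with slerp weights a = sin((1−f)δ)/sin δ ≈ 1.434, b = sin(fδ)/sin δ ≈ 1.014.
p = a·p₁ + b·p₂ ≈ (0.903, -0.378, 0.206); φ = arcsin(p_z) ≈ 11.86°, λ = atan2(p_y, p_x) ≈ -22.70°.

≈ lat 12°N, lon 23°W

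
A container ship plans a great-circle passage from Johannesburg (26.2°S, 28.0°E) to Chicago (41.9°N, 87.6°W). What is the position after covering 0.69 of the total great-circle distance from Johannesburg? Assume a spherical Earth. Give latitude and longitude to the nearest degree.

Write both endpoints as unit vectors p₁, p₂ with components (cos φ cos λ, cos φ sin λ, sin φ).
The central angle between the endpoints is δ = arccos(p₁·p₂) ≈ 2.194 rad (125.7°).
Interpolate at f = 0.69 with slerp weights a = sin((1−f)δ)/sin δ ≈ 0.774, b = sin(fδ)/sin δ ≈ 1.229.
p = a·p₁ + b·p₂ ≈ (0.652, -0.588, 0.479); φ = arcsin(p_z) ≈ 28.63°, λ = atan2(p_y, p_x) ≈ -42.06°.

≈ 29°N, 42°W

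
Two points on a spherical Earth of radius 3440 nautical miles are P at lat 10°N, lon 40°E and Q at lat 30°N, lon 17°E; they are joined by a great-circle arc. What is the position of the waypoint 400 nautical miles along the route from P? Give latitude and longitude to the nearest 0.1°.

≈ lat 14.8°N, lon 35.2°E

Write both endpoints as unit vectors p₁, p₂ with components (cos φ cos λ, cos φ sin λ, sin φ).
The central angle between the endpoints is δ = arccos(p₁·p₂) ≈ 0.512 rad (29.3°). The total great-circle distance is δ·R ≈ 0.512 × 3440 ≈ 1760 nmi, so the target fraction is f = 400/1760 ≈ 0.227.
Interpolate at f ≈ 0.227 with slerp weights a = sin((1−f)δ)/sin δ ≈ 0.787, b = sin(fδ)/sin δ ≈ 0.237.
p = a·p₁ + b·p₂ ≈ (0.790, 0.558, 0.255); φ = arcsin(p_z) ≈ 14.78°, λ = atan2(p_y, p_x) ≈ 35.24°.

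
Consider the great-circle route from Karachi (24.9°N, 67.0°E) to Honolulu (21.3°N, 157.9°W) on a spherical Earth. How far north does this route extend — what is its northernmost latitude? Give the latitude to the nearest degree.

The great circle lies in the plane with unit normal n̂ = (p₁ × p₂)/|p₁ × p₂|.
Here n̂_z ≈ +0.666; the vertex latitude is φ_max = arccos|n̂_z| ≈ 48.2°.
Check via Clairaut: cos φ_max = |cos φ₁| · sin C = cos(24.9°)·sin(47.3°) ≈ 0.666, again giving ≈ 48.2°.

≈ 48°N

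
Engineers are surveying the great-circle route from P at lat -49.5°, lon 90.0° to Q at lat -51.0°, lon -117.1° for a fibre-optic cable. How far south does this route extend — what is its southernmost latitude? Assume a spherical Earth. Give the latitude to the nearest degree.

≈ -79°

The great circle lies in the plane with unit normal n̂ = (p₁ × p₂)/|p₁ × p₂|.
Here n̂_z ≈ +0.191; the vertex latitude is φ_max = arccos|n̂_z| ≈ 79.0°.
Check via Clairaut: cos φ_max = |cos φ₁| · sin C = cos(49.5°)·sin(162.9°) ≈ 0.191, again giving ≈ 79.0°.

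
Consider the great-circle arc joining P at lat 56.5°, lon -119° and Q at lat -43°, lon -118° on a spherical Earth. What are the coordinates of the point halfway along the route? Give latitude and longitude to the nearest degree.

≈ lat 7°, lon -118°

Convert each endpoint to a unit vector on the sphere (x = cos φ cos λ, y = cos φ sin λ, z = sin φ).
The central angle between the endpoints is δ = arccos(p₁·p₂) ≈ 1.737 rad (99.5°).
Interpolate at f = 1/2 with slerp weights a = sin((1−f)δ)/sin δ ≈ 0.774, b = sin(fδ)/sin δ ≈ 0.774.
p = a·p₁ + b·p₂ ≈ (-0.473, -0.873, 0.118); φ = arcsin(p_z) ≈ 6.75°, λ = atan2(p_y, p_x) ≈ -118.43°.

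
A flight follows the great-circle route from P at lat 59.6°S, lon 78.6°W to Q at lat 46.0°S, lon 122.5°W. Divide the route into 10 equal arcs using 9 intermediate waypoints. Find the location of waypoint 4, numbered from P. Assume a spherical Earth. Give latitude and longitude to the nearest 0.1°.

≈ lat 56.2°S, lon 99.6°W

From cos δ = sin φ₁ sin φ₂ + cos φ₁ cos φ₂ cos Δλ, the central angle is δ ≈ 0.508 rad (29.1°).
Interpolate at f = 4/10 with slerp weights a = sin((1−f)δ)/sin δ ≈ 0.617, b = sin(fδ)/sin δ ≈ 0.415.
p = a·p₁ + b·p₂ ≈ (-0.093, -0.549, -0.831); φ = arcsin(p_z) ≈ -56.16°, λ = atan2(p_y, p_x) ≈ -99.63°.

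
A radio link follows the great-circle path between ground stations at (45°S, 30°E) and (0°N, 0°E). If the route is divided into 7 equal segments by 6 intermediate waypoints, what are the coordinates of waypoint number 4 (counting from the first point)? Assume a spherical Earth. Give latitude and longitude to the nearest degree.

Convert each endpoint to a unit vector on the sphere (x = cos φ cos λ, y = cos φ sin λ, z = sin φ).
The central angle between the endpoints is δ = arccos(p₁·p₂) ≈ 0.912 rad (52.2°).
Interpolate at f = 4/7 with slerp weights a = sin((1−f)δ)/sin δ ≈ 0.482, b = sin(fδ)/sin δ ≈ 0.630.
p = a·p₁ + b·p₂ ≈ (0.925, 0.170, -0.341); φ = arcsin(p_z) ≈ -19.92°, λ = atan2(p_y, p_x) ≈ 10.44°.

≈ (20°S, 10°E)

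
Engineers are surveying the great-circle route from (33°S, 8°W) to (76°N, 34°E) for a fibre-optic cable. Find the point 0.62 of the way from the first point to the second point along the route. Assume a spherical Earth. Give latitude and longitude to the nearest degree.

≈ (36°N, 4°E)

Convert each endpoint to a unit vector on the sphere (x = cos φ cos λ, y = cos φ sin λ, z = sin φ).
The central angle between the endpoints is δ = arccos(p₁·p₂) ≈ 1.958 rad (112.2°).
Interpolate at f = 0.62 with slerp weights a = sin((1−f)δ)/sin δ ≈ 0.731, b = sin(fδ)/sin δ ≈ 1.012.
p = a·p₁ + b·p₂ ≈ (0.810, 0.052, 0.584); φ = arcsin(p_z) ≈ 35.70°, λ = atan2(p_y, p_x) ≈ 3.64°.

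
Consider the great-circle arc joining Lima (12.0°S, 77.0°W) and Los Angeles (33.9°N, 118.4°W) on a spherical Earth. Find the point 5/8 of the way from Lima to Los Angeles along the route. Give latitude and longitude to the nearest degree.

≈ (17°N, 101°W)

Convert each endpoint to a unit vector on the sphere (x = cos φ cos λ, y = cos φ sin λ, z = sin φ).
The central angle between the endpoints is δ = arccos(p₁·p₂) ≈ 1.055 rad (60.5°).
Interpolate at f = 5/8 with slerp weights a = sin((1−f)δ)/sin δ ≈ 0.443, b = sin(fδ)/sin δ ≈ 0.704.
p = a·p₁ + b·p₂ ≈ (-0.181, -0.936, 0.301); φ = arcsin(p_z) ≈ 17.50°, λ = atan2(p_y, p_x) ≈ -100.91°.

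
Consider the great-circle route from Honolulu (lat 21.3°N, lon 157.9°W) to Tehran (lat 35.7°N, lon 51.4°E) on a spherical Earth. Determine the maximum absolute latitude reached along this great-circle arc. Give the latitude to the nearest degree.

≈ 66°N

The great circle lies in the plane with unit normal n̂ = (p₁ × p₂)/|p₁ × p₂|.
Here n̂_z ≈ -0.414; the vertex latitude is φ_max = arccos|n̂_z| ≈ 65.5°.
Check via Clairaut: cos φ_max = |cos φ₁| · sin C = cos(21.3°)·sin(26.4°) ≈ 0.414, again giving ≈ 65.5°.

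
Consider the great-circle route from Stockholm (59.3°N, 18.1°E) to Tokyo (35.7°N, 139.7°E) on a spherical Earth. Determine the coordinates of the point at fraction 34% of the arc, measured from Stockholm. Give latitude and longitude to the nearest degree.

Write both endpoints as unit vectors p₁, p₂ with components (cos φ cos λ, cos φ sin λ, sin φ).
The central angle between the endpoints is δ = arccos(p₁·p₂) ≈ 1.282 rad (73.5°).
Interpolate at f = 0.34 with slerp weights a = sin((1−f)δ)/sin δ ≈ 0.781, b = sin(fδ)/sin δ ≈ 0.441.
p = a·p₁ + b·p₂ ≈ (0.106, 0.355, 0.929); φ = arcsin(p_z) ≈ 68.23°, λ = atan2(p_y, p_x) ≈ 73.35°.

≈ (68°N, 73°E)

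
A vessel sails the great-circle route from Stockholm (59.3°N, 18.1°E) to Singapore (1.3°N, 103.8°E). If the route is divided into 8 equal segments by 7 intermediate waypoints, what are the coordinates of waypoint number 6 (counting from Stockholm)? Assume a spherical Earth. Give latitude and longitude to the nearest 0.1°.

≈ 19.8°N, 92.3°E

Write both endpoints as unit vectors p₁, p₂ with components (cos φ cos λ, cos φ sin λ, sin φ).
The central angle between the endpoints is δ = arccos(p₁·p₂) ≈ 1.513 rad (86.7°).
Interpolate at f = 6/8 with slerp weights a = sin((1−f)δ)/sin δ ≈ 0.370, b = sin(fδ)/sin δ ≈ 0.908.
p = a·p₁ + b·p₂ ≈ (-0.037, 0.940, 0.339); φ = arcsin(p_z) ≈ 19.80°, λ = atan2(p_y, p_x) ≈ 92.25°.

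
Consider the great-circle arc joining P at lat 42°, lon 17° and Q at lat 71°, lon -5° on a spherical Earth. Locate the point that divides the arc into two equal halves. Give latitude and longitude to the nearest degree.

≈ lat 57°, lon 10°

The haversine formula gives a central angle δ ≈ 0.541 rad (31.0°) between the endpoints.
Interpolate at f = 1/2 with slerp weights a = sin((1−f)δ)/sin δ ≈ 0.519, b = sin(fδ)/sin δ ≈ 0.519.
p = a·p₁ + b·p₂ ≈ (0.537, 0.098, 0.838); φ = arcsin(p_z) ≈ 56.91°, λ = atan2(p_y, p_x) ≈ 10.34°.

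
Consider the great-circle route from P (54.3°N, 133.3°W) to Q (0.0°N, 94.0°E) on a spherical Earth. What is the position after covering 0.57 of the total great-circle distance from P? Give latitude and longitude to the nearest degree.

≈ (42°N, 122°E)

From cos δ = sin φ₁ sin φ₂ + cos φ₁ cos φ₂ cos Δλ, the central angle is δ ≈ 1.978 rad (113.3°).
Interpolate at f = 0.57 with slerp weights a = sin((1−f)δ)/sin δ ≈ 0.818, b = sin(fδ)/sin δ ≈ 0.984.
p = a·p₁ + b·p₂ ≈ (-0.396, 0.634, 0.665); φ = arcsin(p_z) ≈ 41.65°, λ = atan2(p_y, p_x) ≈ 122.01°.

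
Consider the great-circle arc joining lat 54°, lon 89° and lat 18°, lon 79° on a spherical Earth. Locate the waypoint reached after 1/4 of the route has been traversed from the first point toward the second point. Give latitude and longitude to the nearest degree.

≈ lat 45°, lon 85°

From cos δ = sin φ₁ sin φ₂ + cos φ₁ cos φ₂ cos Δλ, the central angle is δ ≈ 0.643 rad (36.8°).
Interpolate at f = 1/4 with slerp weights a = sin((1−f)δ)/sin δ ≈ 0.773, b = sin(fδ)/sin δ ≈ 0.267.
p = a·p₁ + b·p₂ ≈ (0.056, 0.704, 0.708); φ = arcsin(p_z) ≈ 45.09°, λ = atan2(p_y, p_x) ≈ 85.42°.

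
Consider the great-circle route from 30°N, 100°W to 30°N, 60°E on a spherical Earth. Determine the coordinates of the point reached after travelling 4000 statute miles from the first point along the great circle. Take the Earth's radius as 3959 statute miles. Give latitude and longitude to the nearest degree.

Write both endpoints as unit vectors p₁, p₂ with components (cos φ cos λ, cos φ sin λ, sin φ).
The central angle between the endpoints is δ = arccos(p₁·p₂) ≈ 2.043 rad (117.1°). The total great-circle distance is δ·R ≈ 2.043 × 3959 ≈ 8088 mi, so the target fraction is f = 4000/8088 ≈ 0.495.
Interpolate at f ≈ 0.495 with slerp weights a = sin((1−f)δ)/sin δ ≈ 0.964, b = sin(fδ)/sin δ ≈ 0.951.
p = a·p₁ + b·p₂ ≈ (0.267, -0.109, 0.958); φ = arcsin(p_z) ≈ 73.25°, λ = atan2(p_y, p_x) ≈ -22.21°.

≈ 73°N, 22°W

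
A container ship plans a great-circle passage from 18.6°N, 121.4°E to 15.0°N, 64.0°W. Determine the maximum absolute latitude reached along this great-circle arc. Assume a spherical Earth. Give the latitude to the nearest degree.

The great circle lies in the plane with unit normal n̂ = (p₁ × p₂)/|p₁ × p₂|.
Here n̂_z ≈ +0.154; the vertex latitude is φ_max = arccos|n̂_z| ≈ 81.1°.
Check via Clairaut: cos φ_max = |cos φ₁| · sin C = cos(18.6°)·sin(9.4°) ≈ 0.154, again giving ≈ 81.1°.

≈ 81°N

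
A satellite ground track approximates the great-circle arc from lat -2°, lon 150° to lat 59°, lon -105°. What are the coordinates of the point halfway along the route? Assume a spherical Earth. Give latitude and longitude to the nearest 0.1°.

From cos δ = sin φ₁ sin φ₂ + cos φ₁ cos φ₂ cos Δλ, the central angle is δ ≈ 1.735 rad (99.4°).
Interpolate at f = 1/2 with slerp weights a = sin((1−f)δ)/sin δ ≈ 0.773, b = sin(fδ)/sin δ ≈ 0.773.
p = a·p₁ + b·p₂ ≈ (-0.772, 0.002, 0.636); φ = arcsin(p_z) ≈ 39.46°, λ = atan2(p_y, p_x) ≈ 179.87°.

≈ lat 39.5°, lon 179.9°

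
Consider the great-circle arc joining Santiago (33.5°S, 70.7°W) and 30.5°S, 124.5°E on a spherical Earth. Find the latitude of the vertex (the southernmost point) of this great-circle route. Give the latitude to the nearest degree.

The great circle lies in the plane with unit normal n̂ = (p₁ × p₂)/|p₁ × p₂|.
Here n̂_z ≈ -0.207; the vertex latitude is φ_max = arccos|n̂_z| ≈ 78.1°.
Check via Clairaut: cos φ_max = |cos φ₁| · sin C = cos(33.5°)·sin(165.6°) ≈ 0.207, again giving ≈ 78.1°.

≈ 78°S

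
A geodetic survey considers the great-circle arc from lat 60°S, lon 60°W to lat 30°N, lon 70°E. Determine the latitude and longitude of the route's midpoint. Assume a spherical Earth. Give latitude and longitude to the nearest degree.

≈ lat 29°S, lon 35°E

The haversine formula gives a central angle δ ≈ 2.362 rad (135.3°) between the endpoints.
Interpolate at f = 1/2 with slerp weights a = sin((1−f)δ)/sin δ ≈ 1.316, b = sin(fδ)/sin δ ≈ 1.316.
p = a·p₁ + b·p₂ ≈ (0.719, 0.501, -0.482); φ = arcsin(p_z) ≈ -28.80°, λ = atan2(p_y, p_x) ≈ 34.88°.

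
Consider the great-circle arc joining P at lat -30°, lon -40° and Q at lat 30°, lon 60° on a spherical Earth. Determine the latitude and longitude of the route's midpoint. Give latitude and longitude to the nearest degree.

≈ lat 0°, lon 10°

The haversine formula gives a central angle δ ≈ 1.961 rad (112.3°) between the endpoints.
Interpolate at f = 1/2 with slerp weights a = sin((1−f)δ)/sin δ ≈ 0.898, b = sin(fδ)/sin δ ≈ 0.898.
p = a·p₁ + b·p₂ ≈ (0.985, 0.174, 0.000); φ = arcsin(p_z) ≈ 0.00°, λ = atan2(p_y, p_x) ≈ 10.00°.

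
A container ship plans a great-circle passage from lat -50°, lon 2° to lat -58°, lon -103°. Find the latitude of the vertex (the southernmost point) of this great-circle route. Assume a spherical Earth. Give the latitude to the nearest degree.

≈ -67°

The great circle lies in the plane with unit normal n̂ = (p₁ × p₂)/|p₁ × p₂|.
Here n̂_z ≈ -0.398; the vertex latitude is φ_max = arccos|n̂_z| ≈ 66.6°.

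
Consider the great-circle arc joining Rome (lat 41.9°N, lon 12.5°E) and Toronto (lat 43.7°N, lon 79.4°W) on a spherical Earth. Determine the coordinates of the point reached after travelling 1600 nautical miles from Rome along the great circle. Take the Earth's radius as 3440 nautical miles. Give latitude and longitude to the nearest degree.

≈ lat 53°N, lon 24°W

Write both endpoints as unit vectors p₁, p₂ with components (cos φ cos λ, cos φ sin λ, sin φ).
The central angle between the endpoints is δ = arccos(p₁·p₂) ≈ 1.111 rad (63.7°). The total great-circle distance is δ·R ≈ 1.111 × 3440 ≈ 3823 nmi, so the target fraction is f = 1600/3823 ≈ 0.419.
Interpolate at f ≈ 0.419 with slerp weights a = sin((1−f)δ)/sin δ ≈ 0.672, b = sin(fδ)/sin δ ≈ 0.500.
p = a·p₁ + b·p₂ ≈ (0.555, -0.247, 0.794); φ = arcsin(p_z) ≈ 52.60°, λ = atan2(p_y, p_x) ≈ -24.04°.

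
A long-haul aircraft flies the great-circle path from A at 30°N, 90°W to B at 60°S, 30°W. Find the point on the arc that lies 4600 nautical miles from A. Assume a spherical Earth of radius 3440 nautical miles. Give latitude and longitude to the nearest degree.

≈ 40°S, 56°W

Write both endpoints as unit vectors p₁, p₂ with components (cos φ cos λ, cos φ sin λ, sin φ).
The central angle between the endpoints is δ = arccos(p₁·p₂) ≈ 1.789 rad (102.5°). The total great-circle distance is δ·R ≈ 1.789 × 3440 ≈ 6154 nmi, so the target fraction is f = 4600/6154 ≈ 0.747.
Interpolate at f ≈ 0.747 with slerp weights a = sin((1−f)δ)/sin δ ≈ 0.447, b = sin(fδ)/sin δ ≈ 0.996.
p = a·p₁ + b·p₂ ≈ (0.431, -0.636, -0.639); φ = arcsin(p_z) ≈ -39.74°, λ = atan2(p_y, p_x) ≈ -55.86°.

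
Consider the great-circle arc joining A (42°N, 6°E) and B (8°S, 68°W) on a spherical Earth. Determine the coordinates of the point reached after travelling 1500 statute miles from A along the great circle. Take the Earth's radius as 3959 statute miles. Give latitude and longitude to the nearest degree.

≈ (33°N, 19°W)

From cos δ = sin φ₁ sin φ₂ + cos φ₁ cos φ₂ cos Δλ, the central angle is δ ≈ 1.461 rad (83.7°). The total great-circle distance is δ·R ≈ 1.461 × 3959 ≈ 5784 mi, so the target fraction is f = 1500/5784 ≈ 0.259.
Interpolate at f ≈ 0.259 with slerp weights a = sin((1−f)δ)/sin δ ≈ 0.888, b = sin(fδ)/sin δ ≈ 0.372.
p = a·p₁ + b·p₂ ≈ (0.795, -0.273, 0.543); φ = arcsin(p_z) ≈ 32.86°, λ = atan2(p_y, p_x) ≈ -18.94°.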